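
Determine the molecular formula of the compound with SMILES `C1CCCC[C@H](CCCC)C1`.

C11H22

Heavy atoms from the SMILES: 11 C.
Implicit hydrogens by atom environment:
  9 × C: 2 H each → 18
  1 × C: 3 H
  1 × C: 1 H
  Total hydrogens = 22.
Molecular formula: C11H22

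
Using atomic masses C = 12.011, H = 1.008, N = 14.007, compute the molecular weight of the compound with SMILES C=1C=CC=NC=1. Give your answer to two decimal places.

79.10

Molecular formula: C5H5N.
M = 5×12.011 + 5×1.008 + 1×14.007 = 79.10 g/mol.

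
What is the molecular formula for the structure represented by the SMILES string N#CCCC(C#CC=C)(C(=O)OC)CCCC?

C14H19NO2

Heavy atoms from the SMILES: 14 C, 1 N, 2 O.
Implicit hydrogens by atom environment:
  6 × C: 2 H each → 12
  5 × C: no H
  2 × C: 3 H each → 6
  2 × O: no H
  1 × C: 1 H
  1 × N: no H
  Total hydrogens = 19.
Molecular formula: C14H19NO2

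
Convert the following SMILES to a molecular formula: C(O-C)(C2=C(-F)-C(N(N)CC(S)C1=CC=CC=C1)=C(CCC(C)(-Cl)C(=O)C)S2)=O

C20H24ClFN2O3S2

Heavy atoms from the SMILES: 20 C, 1 Cl, 1 F, 2 N, 3 O, 2 S.
Implicit hydrogens by atom environment:
  5 × C (aromatic): 1 H each → 5
  5 × C (aromatic): no H
  3 × C: 3 H each → 9
  3 × C: 2 H each → 6
  3 × C: no H
  3 × O: no H
  1 × C: 1 H
  1 × Cl: no H
  1 × F: no H
  1 × N: 2 H
  1 × N: no H
  1 × S: 1 H
  1 × S (aromatic): no H
  Total hydrogens = 24.
Molecular formula: C20H24ClFN2O3S2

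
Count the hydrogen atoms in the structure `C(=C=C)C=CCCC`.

Hydrogens are implicit in SMILES; fill each atom to its normal valence:
  3 × C: 2 H each → 6
  3 × C: 1 H each → 3
  1 × C: 3 H
  1 × C: no H
  Total hydrogens = 12.

12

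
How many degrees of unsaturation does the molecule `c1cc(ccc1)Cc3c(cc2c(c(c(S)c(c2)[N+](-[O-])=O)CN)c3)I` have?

Molecular formula from the SMILES: C18H15IN2O2S.
DoU = (2C + 2 + N − H − X)/2 = (2·18 + 2 + 2 − 15 − 1)/2 = 24/2 = 12.
(Structurally: 3 ring(s) + 9 π bond(s) = 12.)

12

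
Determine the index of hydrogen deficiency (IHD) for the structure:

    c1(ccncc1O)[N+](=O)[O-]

Molecular formula from the SMILES: C5H4N2O3.
DoU = (2C + 2 + N − H − X)/2 = (2·5 + 2 + 2 − 4 − 0)/2 = 10/2 = 5.
(Structurally: 1 ring(s) + 4 π bond(s) = 5.)

5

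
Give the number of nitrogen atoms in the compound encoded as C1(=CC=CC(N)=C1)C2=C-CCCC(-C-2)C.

1

The symbol for nitrogen appears 1 time in the SMILES.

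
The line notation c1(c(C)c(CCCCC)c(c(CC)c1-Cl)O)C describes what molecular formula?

Heavy atoms from the SMILES: 15 C, 1 Cl, 1 O.
Implicit hydrogens by atom environment:
  6 × C (aromatic): no H
  5 × C: 2 H each → 10
  4 × C: 3 H each → 12
  1 × Cl: no H
  1 × O: 1 H
  Total hydrogens = 23.
Molecular formula: C15H23ClO

C15H23ClO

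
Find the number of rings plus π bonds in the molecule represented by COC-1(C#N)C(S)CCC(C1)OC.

Molecular formula from the SMILES: C9H15NO2S.
DoU = (2C + 2 + N − H − X)/2 = (2·9 + 2 + 1 − 15 − 0)/2 = 6/2 = 3.
(Structurally: 1 ring(s) + 2 π bond(s) = 3.)

3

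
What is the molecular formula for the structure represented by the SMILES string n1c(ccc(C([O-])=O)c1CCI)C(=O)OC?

C10H9INO4-

Heavy atoms from the SMILES: 10 C, 1 I, 1 N, 4 O.
Implicit hydrogens by atom environment:
  3 × C (aromatic): no H
  3 × O: no H
  2 × C: 2 H each → 4
  2 × C (aromatic): 1 H each → 2
  2 × C: no H
  1 × C: 3 H
  1 × I: no H
  1 × N (aromatic): no H
  1 × O (charge -1): no H
  Total hydrogens = 9.
Net charge -1.
Molecular formula: C10H9INO4-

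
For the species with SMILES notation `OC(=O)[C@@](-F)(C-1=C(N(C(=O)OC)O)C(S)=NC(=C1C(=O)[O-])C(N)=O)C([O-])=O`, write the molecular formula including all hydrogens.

[C12H8FN3O10S]2-

Heavy atoms from the SMILES: 12 C, 1 F, 3 N, 10 O, 1 S.
Implicit hydrogens by atom environment:
  6 × C: no H
  6 × O: no H
  5 × C (aromatic): no H
  2 × O: 1 H each → 2
  2 × O (charge -1): no H
  1 × C: 3 H
  1 × F: no H
  1 × N: 2 H
  1 × N (aromatic): no H
  1 × N: no H
  1 × S: 1 H
  Total hydrogens = 8.
Net charge -2.
Molecular formula: [C12H8FN3O10S]2-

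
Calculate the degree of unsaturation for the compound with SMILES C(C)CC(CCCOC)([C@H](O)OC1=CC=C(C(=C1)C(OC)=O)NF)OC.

Molecular formula from the SMILES: C18H28FNO6.
DoU = (2C + 2 + N − H − X)/2 = (2·18 + 2 + 1 − 28 − 1)/2 = 10/2 = 5.
(Structurally: 1 ring(s) + 4 π bond(s) = 5.)

5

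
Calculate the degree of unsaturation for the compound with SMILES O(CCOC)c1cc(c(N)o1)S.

Molecular formula from the SMILES: C7H11NO3S.
DoU = (2C + 2 + N − H − X)/2 = (2·7 + 2 + 1 − 11 − 0)/2 = 6/2 = 3.
(Structurally: 1 ring(s) + 2 π bond(s) = 3.)

3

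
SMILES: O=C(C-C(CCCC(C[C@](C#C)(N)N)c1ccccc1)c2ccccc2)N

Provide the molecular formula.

C23H29N3O

Heavy atoms from the SMILES: 23 C, 3 N, 1 O.
Implicit hydrogens by atom environment:
  10 × C (aromatic): 1 H each → 10
  5 × C: 2 H each → 10
  3 × C: 1 H each → 3
  3 × C: no H
  3 × N: 2 H each → 6
  2 × C (aromatic): no H
  1 × O: no H
  Total hydrogens = 29.
Molecular formula: C23H29N3O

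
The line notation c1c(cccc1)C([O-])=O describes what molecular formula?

Heavy atoms from the SMILES: 7 C, 2 O.
Implicit hydrogens by atom environment:
  5 × C (aromatic): 1 H each → 5
  1 × C (aromatic): no H
  1 × C: no H
  1 × O: no H
  1 × O (charge -1): no H
  Total hydrogens = 5.
Net charge -1.
Molecular formula: C7H5O2-

C7H5O2-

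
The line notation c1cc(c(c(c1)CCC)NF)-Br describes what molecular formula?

C9H11BrFN

Heavy atoms from the SMILES: 1 Br, 9 C, 1 F, 1 N.
Implicit hydrogens by atom environment:
  3 × C (aromatic): 1 H each → 3
  3 × C (aromatic): no H
  2 × C: 2 H each → 4
  1 × Br: no H
  1 × C: 3 H
  1 × F: no H
  1 × N: 1 H
  Total hydrogens = 11.
Molecular formula: C9H11BrFN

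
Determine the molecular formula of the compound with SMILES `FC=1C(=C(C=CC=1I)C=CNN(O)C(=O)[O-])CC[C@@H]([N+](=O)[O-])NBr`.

C12H12BrFIN4O5-

Heavy atoms from the SMILES: 1 Br, 12 C, 1 F, 1 I, 4 N, 5 O.
Implicit hydrogens by atom environment:
  4 × C (aromatic): no H
  3 × C: 1 H each → 3
  2 × C: 2 H each → 4
  2 × C (aromatic): 1 H each → 2
  2 × N: 1 H each → 2
  2 × O: no H
  2 × O (charge -1): no H
  1 × Br: no H
  1 × C: no H
  1 × F: no H
  1 × I: no H
  1 × N (charge +1): no H
  1 × N: no H
  1 × O: 1 H
  Total hydrogens = 12.
Net charge -1.
Molecular formula: C12H12BrFIN4O5-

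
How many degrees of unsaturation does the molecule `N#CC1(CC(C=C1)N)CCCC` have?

Molecular formula from the SMILES: C10H16N2.
DoU = (2C + 2 + N − H − X)/2 = (2·10 + 2 + 2 − 16 − 0)/2 = 8/2 = 4.
(Structurally: 1 ring(s) + 3 π bond(s) = 4.)

4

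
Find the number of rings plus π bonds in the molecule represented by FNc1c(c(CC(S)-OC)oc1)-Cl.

3

Molecular formula from the SMILES: C7H9ClFNO2S.
DoU = (2C + 2 + N − H − X)/2 = (2·7 + 2 + 1 − 9 − 2)/2 = 6/2 = 3.
(Structurally: 1 ring(s) + 2 π bond(s) = 3.)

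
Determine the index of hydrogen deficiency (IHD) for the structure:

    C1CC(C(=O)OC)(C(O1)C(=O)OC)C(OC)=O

4

Molecular formula from the SMILES: C10H14O7.
DoU = (2C + 2 + N − H − X)/2 = (2·10 + 2 + 0 − 14 − 0)/2 = 8/2 = 4.
(Structurally: 1 ring(s) + 3 π bond(s) = 4.)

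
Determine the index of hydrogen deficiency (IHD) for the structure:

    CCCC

Molecular formula from the SMILES: C4H10.
DoU = (2C + 2 + N − H − X)/2 = (2·4 + 2 + 0 − 10 − 0)/2 = 0/2 = 0.
(Structurally: 0 ring(s) + 0 π bond(s) = 0.)

0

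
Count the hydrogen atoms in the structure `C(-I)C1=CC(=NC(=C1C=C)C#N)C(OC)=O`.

9

Hydrogens are implicit in SMILES; fill each atom to its normal valence:
  4 × C (aromatic): no H
  2 × C: 2 H each → 4
  2 × C: no H
  2 × O: no H
  1 × C: 3 H
  1 × C (aromatic): 1 H
  1 × C: 1 H
  1 × I: no H
  1 × N (aromatic): no H
  1 × N: no H
  Total hydrogens = 9.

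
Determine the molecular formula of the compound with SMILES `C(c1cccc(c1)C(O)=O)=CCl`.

C9H7ClO2

Heavy atoms from the SMILES: 9 C, 1 Cl, 2 O.
Implicit hydrogens by atom environment:
  4 × C (aromatic): 1 H each → 4
  2 × C: 1 H each → 2
  2 × C (aromatic): no H
  1 × C: no H
  1 × Cl: no H
  1 × O: 1 H
  1 × O: no H
  Total hydrogens = 7.
Molecular formula: C9H7ClO2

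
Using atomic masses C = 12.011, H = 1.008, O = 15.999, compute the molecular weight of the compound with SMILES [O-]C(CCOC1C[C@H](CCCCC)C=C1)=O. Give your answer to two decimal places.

Molecular formula: C13H21O3-.
M = 13×12.011 + 21×1.008 + 3×15.999 = 225.31 g/mol.

225.31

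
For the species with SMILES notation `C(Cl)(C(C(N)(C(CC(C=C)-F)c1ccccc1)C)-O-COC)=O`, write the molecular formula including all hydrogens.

Heavy atoms from the SMILES: 17 C, 1 Cl, 1 F, 1 N, 3 O.
Implicit hydrogens by atom environment:
  5 × C (aromatic): 1 H each → 5
  4 × C: 1 H each → 4
  3 × C: 2 H each → 6
  3 × O: no H
  2 × C: 3 H each → 6
  2 × C: no H
  1 × C (aromatic): no H
  1 × Cl: no H
  1 × F: no H
  1 × N: 2 H
  Total hydrogens = 23.
Molecular formula: C17H23ClFNO3

C17H23ClFNO3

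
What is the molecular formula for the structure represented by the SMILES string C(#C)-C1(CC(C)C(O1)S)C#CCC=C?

C12H14OS

Heavy atoms from the SMILES: 12 C, 1 O, 1 S.
Implicit hydrogens by atom environment:
  4 × C: 1 H each → 4
  4 × C: no H
  3 × C: 2 H each → 6
  1 × C: 3 H
  1 × O: no H
  1 × S: 1 H
  Total hydrogens = 14.
Molecular formula: C12H14OS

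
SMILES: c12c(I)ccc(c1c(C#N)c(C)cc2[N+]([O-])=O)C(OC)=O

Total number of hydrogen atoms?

Hydrogens are implicit in SMILES; fill each atom to its normal valence:
  7 × C (aromatic): no H
  3 × C (aromatic): 1 H each → 3
  3 × O: no H
  2 × C: 3 H each → 6
  2 × C: no H
  1 × I: no H
  1 × N: no H
  1 × N (charge +1): no H
  1 × O (charge -1): no H
  Total hydrogens = 9.

9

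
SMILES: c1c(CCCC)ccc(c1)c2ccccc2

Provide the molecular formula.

Heavy atoms from the SMILES: 16 C.
Implicit hydrogens by atom environment:
  9 × C (aromatic): 1 H each → 9
  3 × C: 2 H each → 6
  3 × C (aromatic): no H
  1 × C: 3 H
  Total hydrogens = 18.
Molecular formula: C16H18

C16H18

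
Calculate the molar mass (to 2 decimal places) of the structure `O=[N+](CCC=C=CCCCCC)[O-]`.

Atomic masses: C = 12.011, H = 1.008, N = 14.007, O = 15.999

Molecular formula: C10H17NO2.
M = 10×12.011 + 17×1.008 + 1×14.007 + 2×15.999 = 183.25 g/mol.

183.25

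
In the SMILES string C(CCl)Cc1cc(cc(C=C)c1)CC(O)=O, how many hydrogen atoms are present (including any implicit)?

15

Hydrogens are implicit in SMILES; fill each atom to its normal valence:
  5 × C: 2 H each → 10
  3 × C (aromatic): 1 H each → 3
  3 × C (aromatic): no H
  1 × C: 1 H
  1 × C: no H
  1 × Cl: no H
  1 × O: 1 H
  1 × O: no H
  Total hydrogens = 15.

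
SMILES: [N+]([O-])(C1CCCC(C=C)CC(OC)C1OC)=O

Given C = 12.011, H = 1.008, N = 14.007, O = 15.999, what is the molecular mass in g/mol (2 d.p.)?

Molecular formula: C12H21NO4.
M = 12×12.011 + 21×1.008 + 1×14.007 + 4×15.999 = 243.30 g/mol.

243.30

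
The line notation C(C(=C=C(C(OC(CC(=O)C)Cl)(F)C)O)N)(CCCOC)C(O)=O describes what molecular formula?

C15H23ClFNO6

Heavy atoms from the SMILES: 15 C, 1 Cl, 1 F, 1 N, 6 O.
Implicit hydrogens by atom environment:
  6 × C: no H
  4 × C: 2 H each → 8
  4 × O: no H
  3 × C: 3 H each → 9
  2 × C: 1 H each → 2
  2 × O: 1 H each → 2
  1 × Cl: no H
  1 × F: no H
  1 × N: 2 H
  Total hydrogens = 23.
Molecular formula: C15H23ClFNO6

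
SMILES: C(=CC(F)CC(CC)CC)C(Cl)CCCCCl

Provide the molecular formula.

C14H25Cl2F

Heavy atoms from the SMILES: 14 C, 2 Cl, 1 F.
Implicit hydrogens by atom environment:
  7 × C: 2 H each → 14
  5 × C: 1 H each → 5
  2 × C: 3 H each → 6
  2 × Cl: no H
  1 × F: no H
  Total hydrogens = 25.
Molecular formula: C14H25Cl2F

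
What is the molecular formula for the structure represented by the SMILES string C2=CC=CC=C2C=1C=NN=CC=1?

Heavy atoms from the SMILES: 10 C, 2 N.
Implicit hydrogens by atom environment:
  8 × C (aromatic): 1 H each → 8
  2 × C (aromatic): no H
  2 × N (aromatic): no H
  Total hydrogens = 8.
Molecular formula: C10H8N2

C10H8N2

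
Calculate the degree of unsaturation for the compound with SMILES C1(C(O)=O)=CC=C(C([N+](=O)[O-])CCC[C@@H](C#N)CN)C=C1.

8

Molecular formula from the SMILES: C14H17N3O4.
DoU = (2C + 2 + N − H − X)/2 = (2·14 + 2 + 3 − 17 − 0)/2 = 16/2 = 8.
(Structurally: 1 ring(s) + 7 π bond(s) = 8.)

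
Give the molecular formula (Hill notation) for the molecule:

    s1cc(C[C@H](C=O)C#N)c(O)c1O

Heavy atoms from the SMILES: 8 C, 1 N, 3 O, 1 S.
Implicit hydrogens by atom environment:
  3 × C (aromatic): no H
  2 × C: 1 H each → 2
  2 × O: 1 H each → 2
  1 × C: 2 H
  1 × C (aromatic): 1 H
  1 × C: no H
  1 × N: no H
  1 × O: no H
  1 × S (aromatic): no H
  Total hydrogens = 7.
Molecular formula: C8H7NO3S

C8H7NO3S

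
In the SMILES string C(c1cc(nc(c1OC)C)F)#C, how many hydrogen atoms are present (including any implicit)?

Hydrogens are implicit in SMILES; fill each atom to its normal valence:
  4 × C (aromatic): no H
  2 × C: 3 H each → 6
  1 × C (aromatic): 1 H
  1 × C: 1 H
  1 × C: no H
  1 × F: no H
  1 × N (aromatic): no H
  1 × O: no H
  Total hydrogens = 8.

8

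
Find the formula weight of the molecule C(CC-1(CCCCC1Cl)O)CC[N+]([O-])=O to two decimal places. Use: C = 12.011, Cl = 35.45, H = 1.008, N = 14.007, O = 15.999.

235.71

Molecular formula: C10H18ClNO3.
M = 10×12.011 + 1×35.45 + 18×1.008 + 1×14.007 + 3×15.999 = 235.71 g/mol.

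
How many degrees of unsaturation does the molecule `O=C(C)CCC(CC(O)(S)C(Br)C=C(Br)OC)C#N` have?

4

Molecular formula from the SMILES: C12H17Br2NO3S.
DoU = (2C + 2 + N − H − X)/2 = (2·12 + 2 + 1 − 17 − 2)/2 = 8/2 = 4.
(Structurally: 0 ring(s) + 4 π bond(s) = 4.)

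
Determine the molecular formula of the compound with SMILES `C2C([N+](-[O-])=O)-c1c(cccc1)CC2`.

C10H11NO2

Heavy atoms from the SMILES: 10 C, 1 N, 2 O.
Implicit hydrogens by atom environment:
  4 × C (aromatic): 1 H each → 4
  3 × C: 2 H each → 6
  2 × C (aromatic): no H
  1 × C: 1 H
  1 × N (charge +1): no H
  1 × O: no H
  1 × O (charge -1): no H
  Total hydrogens = 11.
Molecular formula: C10H11NO2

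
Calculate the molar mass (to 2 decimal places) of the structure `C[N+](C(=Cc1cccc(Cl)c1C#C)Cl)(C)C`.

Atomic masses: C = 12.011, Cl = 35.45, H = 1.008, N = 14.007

Molecular formula: C13H14Cl2N+.
M = 13×12.011 + 2×35.45 + 14×1.008 + 1×14.007 = 255.16 g/mol.

255.16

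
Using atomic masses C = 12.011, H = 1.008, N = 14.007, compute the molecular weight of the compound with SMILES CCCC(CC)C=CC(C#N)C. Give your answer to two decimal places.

Molecular formula: C11H19N.
M = 11×12.011 + 19×1.008 + 1×14.007 = 165.28 g/mol.

165.28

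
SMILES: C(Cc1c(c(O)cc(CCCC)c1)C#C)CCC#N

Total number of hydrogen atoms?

21

Hydrogens are implicit in SMILES; fill each atom to its normal valence:
  7 × C: 2 H each → 14
  4 × C (aromatic): no H
  2 × C (aromatic): 1 H each → 2
  2 × C: no H
  1 × C: 3 H
  1 × C: 1 H
  1 × N: no H
  1 × O: 1 H
  Total hydrogens = 21.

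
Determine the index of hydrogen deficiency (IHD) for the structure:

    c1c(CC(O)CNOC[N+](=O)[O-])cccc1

Molecular formula from the SMILES: C10H14N2O4.
DoU = (2C + 2 + N − H − X)/2 = (2·10 + 2 + 2 − 14 − 0)/2 = 10/2 = 5.
(Structurally: 1 ring(s) + 4 π bond(s) = 5.)

5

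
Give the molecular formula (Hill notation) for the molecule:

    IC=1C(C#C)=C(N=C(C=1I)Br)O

Heavy atoms from the SMILES: 1 Br, 7 C, 2 I, 1 N, 1 O.
Implicit hydrogens by atom environment:
  5 × C (aromatic): no H
  2 × I: no H
  1 × Br: no H
  1 × C: 1 H
  1 × C: no H
  1 × N (aromatic): no H
  1 × O: 1 H
  Total hydrogens = 2.
Molecular formula: C7H2BrI2NO

C7H2BrI2NO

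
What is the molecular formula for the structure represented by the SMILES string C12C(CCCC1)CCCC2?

Heavy atoms from the SMILES: 10 C.
Implicit hydrogens by atom environment:
  8 × C: 2 H each → 16
  2 × C: 1 H each → 2
  Total hydrogens = 18.
Molecular formula: C10H18

C10H18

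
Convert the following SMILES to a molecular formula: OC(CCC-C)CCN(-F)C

Heavy atoms from the SMILES: 8 C, 1 F, 1 N, 1 O.
Implicit hydrogens by atom environment:
  5 × C: 2 H each → 10
  2 × C: 3 H each → 6
  1 × C: 1 H
  1 × F: no H
  1 × N: no H
  1 × O: 1 H
  Total hydrogens = 18.
Molecular formula: C8H18FNO

C8H18FNO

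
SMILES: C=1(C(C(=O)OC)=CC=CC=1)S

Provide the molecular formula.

Heavy atoms from the SMILES: 8 C, 2 O, 1 S.
Implicit hydrogens by atom environment:
  4 × C (aromatic): 1 H each → 4
  2 × C (aromatic): no H
  2 × O: no H
  1 × C: 3 H
  1 × C: no H
  1 × S: 1 H
  Total hydrogens = 8.
Molecular formula: C8H8O2S

C8H8O2S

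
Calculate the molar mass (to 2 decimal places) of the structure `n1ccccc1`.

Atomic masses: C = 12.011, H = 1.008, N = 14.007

Molecular formula: C5H5N.
M = 5×12.011 + 5×1.008 + 1×14.007 = 79.10 g/mol.

79.10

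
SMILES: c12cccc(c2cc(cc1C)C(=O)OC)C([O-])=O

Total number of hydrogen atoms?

11

Hydrogens are implicit in SMILES; fill each atom to its normal valence:
  5 × C (aromatic): 1 H each → 5
  5 × C (aromatic): no H
  3 × O: no H
  2 × C: 3 H each → 6
  2 × C: no H
  1 × O (charge -1): no H
  Total hydrogens = 11.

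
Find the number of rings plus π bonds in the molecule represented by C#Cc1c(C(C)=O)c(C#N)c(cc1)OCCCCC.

9

Molecular formula from the SMILES: C16H17NO2.
DoU = (2C + 2 + N − H − X)/2 = (2·16 + 2 + 1 − 17 − 0)/2 = 18/2 = 9.
(Structurally: 1 ring(s) + 8 π bond(s) = 9.)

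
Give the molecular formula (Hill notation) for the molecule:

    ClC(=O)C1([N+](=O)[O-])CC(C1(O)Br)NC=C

C7H8BrClN2O4

Heavy atoms from the SMILES: 1 Br, 7 C, 1 Cl, 2 N, 4 O.
Implicit hydrogens by atom environment:
  3 × C: no H
  2 × C: 2 H each → 4
  2 × C: 1 H each → 2
  2 × O: no H
  1 × Br: no H
  1 × Cl: no H
  1 × N: 1 H
  1 × N (charge +1): no H
  1 × O: 1 H
  1 × O (charge -1): no H
  Total hydrogens = 8.
Molecular formula: C7H8BrClN2O4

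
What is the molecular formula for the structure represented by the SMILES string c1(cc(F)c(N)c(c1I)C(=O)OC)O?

C8H7FINO3

Heavy atoms from the SMILES: 8 C, 1 F, 1 I, 1 N, 3 O.
Implicit hydrogens by atom environment:
  5 × C (aromatic): no H
  2 × O: no H
  1 × C: 3 H
  1 × C (aromatic): 1 H
  1 × C: no H
  1 × F: no H
  1 × I: no H
  1 × N: 2 H
  1 × O: 1 H
  Total hydrogens = 7.
Molecular formula: C8H7FINO3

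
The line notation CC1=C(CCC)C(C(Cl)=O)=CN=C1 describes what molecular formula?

C10H12ClNO

Heavy atoms from the SMILES: 10 C, 1 Cl, 1 N, 1 O.
Implicit hydrogens by atom environment:
  3 × C (aromatic): no H
  2 × C: 3 H each → 6
  2 × C: 2 H each → 4
  2 × C (aromatic): 1 H each → 2
  1 × C: no H
  1 × Cl: no H
  1 × N (aromatic): no H
  1 × O: no H
  Total hydrogens = 12.
Molecular formula: C10H12ClNO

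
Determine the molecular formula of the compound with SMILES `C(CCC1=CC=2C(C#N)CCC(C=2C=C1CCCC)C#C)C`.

Heavy atoms from the SMILES: 21 C, 1 N.
Implicit hydrogens by atom environment:
  8 × C: 2 H each → 16
  4 × C (aromatic): no H
  3 × C: 1 H each → 3
  2 × C: 3 H each → 6
  2 × C (aromatic): 1 H each → 2
  2 × C: no H
  1 × N: no H
  Total hydrogens = 27.
Molecular formula: C21H27N

C21H27N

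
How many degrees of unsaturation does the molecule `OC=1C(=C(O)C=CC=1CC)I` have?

4

Molecular formula from the SMILES: C8H9IO2.
DoU = (2C + 2 + N − H − X)/2 = (2·8 + 2 + 0 − 9 − 1)/2 = 8/2 = 4.
(Structurally: 1 ring(s) + 3 π bond(s) = 4.)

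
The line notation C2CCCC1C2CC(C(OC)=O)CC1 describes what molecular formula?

Heavy atoms from the SMILES: 12 C, 2 O.
Implicit hydrogens by atom environment:
  7 × C: 2 H each → 14
  3 × C: 1 H each → 3
  2 × O: no H
  1 × C: 3 H
  1 × C: no H
  Total hydrogens = 20.
Molecular formula: C12H20O2

C12H20O2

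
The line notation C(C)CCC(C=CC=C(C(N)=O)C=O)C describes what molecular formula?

Heavy atoms from the SMILES: 12 C, 1 N, 2 O.
Implicit hydrogens by atom environment:
  5 × C: 1 H each → 5
  3 × C: 2 H each → 6
  2 × C: 3 H each → 6
  2 × C: no H
  2 × O: no H
  1 × N: 2 H
  Total hydrogens = 19.
Molecular formula: C12H19NO2

C12H19NO2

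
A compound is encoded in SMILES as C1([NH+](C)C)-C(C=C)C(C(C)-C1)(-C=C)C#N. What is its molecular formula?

Heavy atoms from the SMILES: 13 C, 2 N.
Implicit hydrogens by atom environment:
  5 × C: 1 H each → 5
  3 × C: 3 H each → 9
  3 × C: 2 H each → 6
  2 × C: no H
  1 × N (charge +1): 1 H
  1 × N: no H
  Total hydrogens = 21.
Net charge +1.
Molecular formula: C13H21N2+

C13H21N2+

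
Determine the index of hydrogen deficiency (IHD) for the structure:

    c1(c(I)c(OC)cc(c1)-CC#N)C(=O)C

Molecular formula from the SMILES: C11H10INO2.
DoU = (2C + 2 + N − H − X)/2 = (2·11 + 2 + 1 − 10 − 1)/2 = 14/2 = 7.
(Structurally: 1 ring(s) + 6 π bond(s) = 7.)

7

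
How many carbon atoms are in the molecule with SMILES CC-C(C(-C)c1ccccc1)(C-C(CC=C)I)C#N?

17

The symbol for carbon appears 17 times in the SMILES. Lowercase c denotes aromatic carbon and counts toward C.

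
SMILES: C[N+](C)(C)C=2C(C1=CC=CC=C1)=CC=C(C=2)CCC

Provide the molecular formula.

C18H24N+

Heavy atoms from the SMILES: 18 C, 1 N.
Implicit hydrogens by atom environment:
  8 × C (aromatic): 1 H each → 8
  4 × C: 3 H each → 12
  4 × C (aromatic): no H
  2 × C: 2 H each → 4
  1 × N (charge +1): no H
  Total hydrogens = 24.
Net charge +1.
Molecular formula: C18H24N+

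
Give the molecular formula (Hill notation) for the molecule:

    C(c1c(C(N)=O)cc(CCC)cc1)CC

Heavy atoms from the SMILES: 13 C, 1 N, 1 O.
Implicit hydrogens by atom environment:
  4 × C: 2 H each → 8
  3 × C (aromatic): 1 H each → 3
  3 × C (aromatic): no H
  2 × C: 3 H each → 6
  1 × C: no H
  1 × N: 2 H
  1 × O: no H
  Total hydrogens = 19.
Molecular formula: C13H19NO

C13H19NO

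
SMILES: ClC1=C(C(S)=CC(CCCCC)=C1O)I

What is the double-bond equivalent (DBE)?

Molecular formula from the SMILES: C11H14ClIOS.
DoU = (2C + 2 + N − H − X)/2 = (2·11 + 2 + 0 − 14 − 2)/2 = 8/2 = 4.
(Structurally: 1 ring(s) + 3 π bond(s) = 4.)

4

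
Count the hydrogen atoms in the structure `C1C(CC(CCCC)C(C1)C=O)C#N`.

Hydrogens are implicit in SMILES; fill each atom to its normal valence:
  6 × C: 2 H each → 12
  4 × C: 1 H each → 4
  1 × C: 3 H
  1 × C: no H
  1 × N: no H
  1 × O: no H
  Total hydrogens = 19.

19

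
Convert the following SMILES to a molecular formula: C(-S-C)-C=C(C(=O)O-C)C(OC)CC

C10H18O3S

Heavy atoms from the SMILES: 10 C, 3 O, 1 S.
Implicit hydrogens by atom environment:
  4 × C: 3 H each → 12
  3 × O: no H
  2 × C: 2 H each → 4
  2 × C: 1 H each → 2
  2 × C: no H
  1 × S: no H
  Total hydrogens = 18.
Molecular formula: C10H18O3S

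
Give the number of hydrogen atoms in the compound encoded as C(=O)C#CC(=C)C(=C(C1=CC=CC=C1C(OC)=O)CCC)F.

17

Hydrogens are implicit in SMILES; fill each atom to its normal valence:
  6 × C: no H
  4 × C (aromatic): 1 H each → 4
  3 × C: 2 H each → 6
  3 × O: no H
  2 × C: 3 H each → 6
  2 × C (aromatic): no H
  1 × C: 1 H
  1 × F: no H
  Total hydrogens = 17.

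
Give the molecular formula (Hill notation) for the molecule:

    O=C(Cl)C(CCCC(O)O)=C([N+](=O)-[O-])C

Heavy atoms from the SMILES: 8 C, 1 Cl, 1 N, 5 O.
Implicit hydrogens by atom environment:
  3 × C: 2 H each → 6
  3 × C: no H
  2 × O: 1 H each → 2
  2 × O: no H
  1 × C: 3 H
  1 × C: 1 H
  1 × Cl: no H
  1 × N (charge +1): no H
  1 × O (charge -1): no H
  Total hydrogens = 12.
Molecular formula: C8H12ClNO5

C8H12ClNO5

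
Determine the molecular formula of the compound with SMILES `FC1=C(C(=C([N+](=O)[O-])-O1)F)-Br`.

C4BrF2NO3

Heavy atoms from the SMILES: 1 Br, 4 C, 2 F, 1 N, 3 O.
Implicit hydrogens by atom environment:
  4 × C (aromatic): no H
  2 × F: no H
  1 × Br: no H
  1 × N (charge +1): no H
  1 × O (aromatic): no H
  1 × O: no H
  1 × O (charge -1): no H
  Total hydrogens = 0.
Molecular formula: C4BrF2NO3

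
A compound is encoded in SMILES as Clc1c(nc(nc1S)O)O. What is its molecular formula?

Heavy atoms from the SMILES: 4 C, 1 Cl, 2 N, 2 O, 1 S.
Implicit hydrogens by atom environment:
  4 × C (aromatic): no H
  2 × N (aromatic): no H
  2 × O: 1 H each → 2
  1 × Cl: no H
  1 × S: 1 H
  Total hydrogens = 3.
Molecular formula: C4H3ClN2O2S

C4H3ClN2O2S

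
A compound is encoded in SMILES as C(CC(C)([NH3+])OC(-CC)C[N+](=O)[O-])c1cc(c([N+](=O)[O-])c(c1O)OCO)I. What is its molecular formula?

Heavy atoms from the SMILES: 15 C, 1 I, 3 N, 8 O.
Implicit hydrogens by atom environment:
  5 × C: 2 H each → 10
  5 × C (aromatic): no H
  4 × O: no H
  2 × C: 3 H each → 6
  2 × N (charge +1): no H
  2 × O: 1 H each → 2
  2 × O (charge -1): no H
  1 × C (aromatic): 1 H
  1 × C: 1 H
  1 × C: no H
  1 × I: no H
  1 × N (charge +1): 3 H
  Total hydrogens = 23.
Net charge +1.
Molecular formula: C15H23IN3O8+

C15H23IN3O8+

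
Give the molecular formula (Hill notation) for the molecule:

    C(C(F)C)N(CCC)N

Heavy atoms from the SMILES: 6 C, 1 F, 2 N.
Implicit hydrogens by atom environment:
  3 × C: 2 H each → 6
  2 × C: 3 H each → 6
  1 × C: 1 H
  1 × F: no H
  1 × N: 2 H
  1 × N: no H
  Total hydrogens = 15.
Molecular formula: C6H15FN2

C6H15FN2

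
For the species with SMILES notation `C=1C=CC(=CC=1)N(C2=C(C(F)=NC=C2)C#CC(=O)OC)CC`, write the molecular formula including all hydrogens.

C17H15FN2O2

Heavy atoms from the SMILES: 17 C, 1 F, 2 N, 2 O.
Implicit hydrogens by atom environment:
  7 × C (aromatic): 1 H each → 7
  4 × C (aromatic): no H
  3 × C: no H
  2 × C: 3 H each → 6
  2 × O: no H
  1 × C: 2 H
  1 × F: no H
  1 × N (aromatic): no H
  1 × N: no H
  Total hydrogens = 15.
Molecular formula: C17H15FN2O2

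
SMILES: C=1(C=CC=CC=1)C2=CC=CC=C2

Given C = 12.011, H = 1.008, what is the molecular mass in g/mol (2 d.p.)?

Molecular formula: C12H10.
M = 12×12.011 + 10×1.008 = 154.21 g/mol.

154.21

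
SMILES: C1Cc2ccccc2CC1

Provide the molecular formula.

Heavy atoms from the SMILES: 10 C.
Implicit hydrogens by atom environment:
  4 × C: 2 H each → 8
  4 × C (aromatic): 1 H each → 4
  2 × C (aromatic): no H
  Total hydrogens = 12.
Molecular formula: C10H12

C10H12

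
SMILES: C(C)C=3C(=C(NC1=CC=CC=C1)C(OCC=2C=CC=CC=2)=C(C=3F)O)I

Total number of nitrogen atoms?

The symbol for nitrogen appears 1 time in the SMILES.

1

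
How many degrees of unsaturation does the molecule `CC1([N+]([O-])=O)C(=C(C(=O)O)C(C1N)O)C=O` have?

5

Molecular formula from the SMILES: C8H10N2O6.
DoU = (2C + 2 + N − H − X)/2 = (2·8 + 2 + 2 − 10 − 0)/2 = 10/2 = 5.
(Structurally: 1 ring(s) + 4 π bond(s) = 5.)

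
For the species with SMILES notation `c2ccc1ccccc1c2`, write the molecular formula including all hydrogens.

Heavy atoms from the SMILES: 10 C.
Implicit hydrogens by atom environment:
  8 × C (aromatic): 1 H each → 8
  2 × C (aromatic): no H
  Total hydrogens = 8.
Molecular formula: C10H8

C10H8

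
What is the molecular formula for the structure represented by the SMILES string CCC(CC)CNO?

C6H15NO

Heavy atoms from the SMILES: 6 C, 1 N, 1 O.
Implicit hydrogens by atom environment:
  3 × C: 2 H each → 6
  2 × C: 3 H each → 6
  1 × C: 1 H
  1 × N: 1 H
  1 × O: 1 H
  Total hydrogens = 15.
Molecular formula: C6H15NO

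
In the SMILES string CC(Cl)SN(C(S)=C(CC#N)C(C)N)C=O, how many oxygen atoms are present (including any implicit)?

The symbol for oxygen appears 1 time in the SMILES.

1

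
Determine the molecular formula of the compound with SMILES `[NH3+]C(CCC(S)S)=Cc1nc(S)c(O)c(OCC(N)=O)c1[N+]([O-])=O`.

Heavy atoms from the SMILES: 12 C, 4 N, 5 O, 3 S.
Implicit hydrogens by atom environment:
  5 × C (aromatic): no H
  3 × C: 2 H each → 6
  3 × O: no H
  3 × S: 1 H each → 3
  2 × C: 1 H each → 2
  2 × C: no H
  1 × N (charge +1): 3 H
  1 × N: 2 H
  1 × N (aromatic): no H
  1 × N (charge +1): no H
  1 × O: 1 H
  1 × O (charge -1): no H
  Total hydrogens = 17.
Net charge +1.
Molecular formula: C12H17N4O5S3+

C12H17N4O5S3+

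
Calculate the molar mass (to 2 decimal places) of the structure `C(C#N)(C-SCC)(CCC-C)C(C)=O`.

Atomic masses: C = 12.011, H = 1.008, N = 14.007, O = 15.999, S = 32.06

Molecular formula: C11H19NOS.
M = 11×12.011 + 19×1.008 + 1×14.007 + 1×15.999 + 1×32.06 = 213.34 g/mol.

213.34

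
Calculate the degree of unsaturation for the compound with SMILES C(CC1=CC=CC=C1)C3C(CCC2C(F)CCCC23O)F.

6

Molecular formula from the SMILES: C18H24F2O.
DoU = (2C + 2 + N − H − X)/2 = (2·18 + 2 + 0 − 24 − 2)/2 = 12/2 = 6.
(Structurally: 3 ring(s) + 3 π bond(s) = 6.)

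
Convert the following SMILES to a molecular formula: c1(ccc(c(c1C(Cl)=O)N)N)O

Heavy atoms from the SMILES: 7 C, 1 Cl, 2 N, 2 O.
Implicit hydrogens by atom environment:
  4 × C (aromatic): no H
  2 × C (aromatic): 1 H each → 2
  2 × N: 2 H each → 4
  1 × C: no H
  1 × Cl: no H
  1 × O: 1 H
  1 × O: no H
  Total hydrogens = 7.
Molecular formula: C7H7ClN2O2

C7H7ClN2O2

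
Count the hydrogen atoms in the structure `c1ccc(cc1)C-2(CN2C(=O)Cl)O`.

Hydrogens are implicit in SMILES; fill each atom to its normal valence:
  5 × C (aromatic): 1 H each → 5
  2 × C: no H
  1 × C: 2 H
  1 × C (aromatic): no H
  1 × Cl: no H
  1 × N: no H
  1 × O: 1 H
  1 × O: no H
  Total hydrogens = 8.

8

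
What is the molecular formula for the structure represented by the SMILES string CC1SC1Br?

Heavy atoms from the SMILES: 1 Br, 3 C, 1 S.
Implicit hydrogens by atom environment:
  2 × C: 1 H each → 2
  1 × Br: no H
  1 × C: 3 H
  1 × S: no H
  Total hydrogens = 5.
Molecular formula: C3H5BrS

C3H5BrS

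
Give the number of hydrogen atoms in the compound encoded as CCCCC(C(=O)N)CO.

Hydrogens are implicit in SMILES; fill each atom to its normal valence:
  4 × C: 2 H each → 8
  1 × C: 3 H
  1 × C: 1 H
  1 × C: no H
  1 × N: 2 H
  1 × O: 1 H
  1 × O: no H
  Total hydrogens = 15.

15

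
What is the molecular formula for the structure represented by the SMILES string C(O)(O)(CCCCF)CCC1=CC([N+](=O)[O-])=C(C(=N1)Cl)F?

C12H15ClF2N2O4

Heavy atoms from the SMILES: 12 C, 1 Cl, 2 F, 2 N, 4 O.
Implicit hydrogens by atom environment:
  6 × C: 2 H each → 12
  4 × C (aromatic): no H
  2 × F: no H
  2 × O: 1 H each → 2
  1 × C (aromatic): 1 H
  1 × C: no H
  1 × Cl: no H
  1 × N (aromatic): no H
  1 × N (charge +1): no H
  1 × O: no H
  1 × O (charge -1): no H
  Total hydrogens = 15.
Molecular formula: C12H15ClF2N2O4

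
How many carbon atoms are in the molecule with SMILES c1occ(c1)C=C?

The symbol for carbon appears 6 times in the SMILES. Lowercase c denotes aromatic carbon and counts toward C.

6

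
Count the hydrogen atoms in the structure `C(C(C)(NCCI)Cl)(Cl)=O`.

8

Hydrogens are implicit in SMILES; fill each atom to its normal valence:
  2 × C: 2 H each → 4
  2 × C: no H
  2 × Cl: no H
  1 × C: 3 H
  1 × I: no H
  1 × N: 1 H
  1 × O: no H
  Total hydrogens = 8.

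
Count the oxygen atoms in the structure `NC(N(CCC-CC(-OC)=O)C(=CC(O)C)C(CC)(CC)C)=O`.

The symbol for oxygen appears 4 times in the SMILES.

4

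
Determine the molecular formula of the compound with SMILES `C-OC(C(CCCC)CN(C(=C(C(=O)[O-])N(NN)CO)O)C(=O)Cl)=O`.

C13H22ClN4O7-

Heavy atoms from the SMILES: 13 C, 1 Cl, 4 N, 7 O.
Implicit hydrogens by atom environment:
  5 × C: 2 H each → 10
  5 × C: no H
  4 × O: no H
  2 × C: 3 H each → 6
  2 × N: no H
  2 × O: 1 H each → 2
  1 × C: 1 H
  1 × Cl: no H
  1 × N: 2 H
  1 × N: 1 H
  1 × O (charge -1): no H
  Total hydrogens = 22.
Net charge -1.
Molecular formula: C13H22ClN4O7-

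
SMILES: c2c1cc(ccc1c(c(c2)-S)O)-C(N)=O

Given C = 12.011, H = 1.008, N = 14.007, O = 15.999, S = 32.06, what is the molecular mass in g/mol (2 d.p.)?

Molecular formula: C11H9NO2S.
M = 11×12.011 + 9×1.008 + 1×14.007 + 2×15.999 + 1×32.06 = 219.26 g/mol.

219.26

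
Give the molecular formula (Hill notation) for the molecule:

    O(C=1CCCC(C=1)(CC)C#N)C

Heavy atoms from the SMILES: 10 C, 1 N, 1 O.
Implicit hydrogens by atom environment:
  4 × C: 2 H each → 8
  3 × C: no H
  2 × C: 3 H each → 6
  1 × C: 1 H
  1 × N: no H
  1 × O: no H
  Total hydrogens = 15.
Molecular formula: C10H15NO

C10H15NO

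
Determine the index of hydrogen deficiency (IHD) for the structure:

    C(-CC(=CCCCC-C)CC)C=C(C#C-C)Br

4

Molecular formula from the SMILES: C16H25Br.
DoU = (2C + 2 + N − H − X)/2 = (2·16 + 2 + 0 − 25 − 1)/2 = 8/2 = 4.
(Structurally: 0 ring(s) + 4 π bond(s) = 4.)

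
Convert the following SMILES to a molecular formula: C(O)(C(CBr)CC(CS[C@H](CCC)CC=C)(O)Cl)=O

Heavy atoms from the SMILES: 1 Br, 13 C, 1 Cl, 3 O, 1 S.
Implicit hydrogens by atom environment:
  7 × C: 2 H each → 14
  3 × C: 1 H each → 3
  2 × C: no H
  2 × O: 1 H each → 2
  1 × Br: no H
  1 × C: 3 H
  1 × Cl: no H
  1 × O: no H
  1 × S: no H
  Total hydrogens = 22.
Molecular formula: C13H22BrClO3S

C13H22BrClO3S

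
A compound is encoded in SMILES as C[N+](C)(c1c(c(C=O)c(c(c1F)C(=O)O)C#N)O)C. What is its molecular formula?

C12H12FN2O4+

Heavy atoms from the SMILES: 12 C, 1 F, 2 N, 4 O.
Implicit hydrogens by atom environment:
  6 × C (aromatic): no H
  3 × C: 3 H each → 9
  2 × C: no H
  2 × O: 1 H each → 2
  2 × O: no H
  1 × C: 1 H
  1 × F: no H
  1 × N: no H
  1 × N (charge +1): no H
  Total hydrogens = 12.
Net charge +1.
Molecular formula: C12H12FN2O4+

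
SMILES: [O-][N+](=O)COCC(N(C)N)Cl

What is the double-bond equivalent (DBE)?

Molecular formula from the SMILES: C4H10ClN3O3.
DoU = (2C + 2 + N − H − X)/2 = (2·4 + 2 + 3 − 10 − 1)/2 = 2/2 = 1.
(Structurally: 0 ring(s) + 1 π bond(s) = 1.)

1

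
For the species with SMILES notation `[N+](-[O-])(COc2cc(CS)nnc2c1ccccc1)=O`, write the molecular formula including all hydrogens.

C12H11N3O3S

Heavy atoms from the SMILES: 12 C, 3 N, 3 O, 1 S.
Implicit hydrogens by atom environment:
  6 × C (aromatic): 1 H each → 6
  4 × C (aromatic): no H
  2 × C: 2 H each → 4
  2 × N (aromatic): no H
  2 × O: no H
  1 × N (charge +1): no H
  1 × O (charge -1): no H
  1 × S: 1 H
  Total hydrogens = 11.
Molecular formula: C12H11N3O3S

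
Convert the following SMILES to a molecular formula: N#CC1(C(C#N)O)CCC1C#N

C8H7N3O

Heavy atoms from the SMILES: 8 C, 3 N, 1 O.
Implicit hydrogens by atom environment:
  4 × C: no H
  3 × N: no H
  2 × C: 2 H each → 4
  2 × C: 1 H each → 2
  1 × O: 1 H
  Total hydrogens = 7.
Molecular formula: C8H7N3O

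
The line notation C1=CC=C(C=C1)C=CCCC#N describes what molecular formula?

Heavy atoms from the SMILES: 11 C, 1 N.
Implicit hydrogens by atom environment:
  5 × C (aromatic): 1 H each → 5
  2 × C: 2 H each → 4
  2 × C: 1 H each → 2
  1 × C: no H
  1 × C (aromatic): no H
  1 × N: no H
  Total hydrogens = 11.
Molecular formula: C11H11N

C11H11N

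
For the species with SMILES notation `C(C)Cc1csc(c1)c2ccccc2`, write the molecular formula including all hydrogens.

Heavy atoms from the SMILES: 13 C, 1 S.
Implicit hydrogens by atom environment:
  7 × C (aromatic): 1 H each → 7
  3 × C (aromatic): no H
  2 × C: 2 H each → 4
  1 × C: 3 H
  1 × S (aromatic): no H
  Total hydrogens = 14.
Molecular formula: C13H14S

C13H14S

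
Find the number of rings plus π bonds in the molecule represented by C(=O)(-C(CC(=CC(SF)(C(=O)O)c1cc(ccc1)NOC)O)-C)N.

7

Molecular formula from the SMILES: C15H19FN2O5S.
DoU = (2C + 2 + N − H − X)/2 = (2·15 + 2 + 2 − 19 − 1)/2 = 14/2 = 7.
(Structurally: 1 ring(s) + 6 π bond(s) = 7.)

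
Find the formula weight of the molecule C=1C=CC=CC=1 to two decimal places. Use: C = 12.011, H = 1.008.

78.11

Molecular formula: C6H6.
M = 6×12.011 + 6×1.008 = 78.11 g/mol.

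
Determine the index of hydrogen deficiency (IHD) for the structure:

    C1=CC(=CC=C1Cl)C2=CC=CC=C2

8

Molecular formula from the SMILES: C12H9Cl.
DoU = (2C + 2 + N − H − X)/2 = (2·12 + 2 + 0 − 9 − 1)/2 = 16/2 = 8.
(Structurally: 2 ring(s) + 6 π bond(s) = 8.)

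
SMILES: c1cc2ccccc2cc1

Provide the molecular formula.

C10H8

Heavy atoms from the SMILES: 10 C.
Implicit hydrogens by atom environment:
  8 × C (aromatic): 1 H each → 8
  2 × C (aromatic): no H
  Total hydrogens = 8.
Molecular formula: C10H8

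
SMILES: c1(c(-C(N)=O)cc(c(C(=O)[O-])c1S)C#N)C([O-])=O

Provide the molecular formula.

Heavy atoms from the SMILES: 10 C, 2 N, 5 O, 1 S.
Implicit hydrogens by atom environment:
  5 × C (aromatic): no H
  4 × C: no H
  3 × O: no H
  2 × O (charge -1): no H
  1 × C (aromatic): 1 H
  1 × N: 2 H
  1 × N: no H
  1 × S: 1 H
  Total hydrogens = 4.
Net charge -2.
Molecular formula: [C10H4N2O5S]2-

[C10H4N2O5S]2-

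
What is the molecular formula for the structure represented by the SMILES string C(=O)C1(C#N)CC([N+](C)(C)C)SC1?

Heavy atoms from the SMILES: 9 C, 2 N, 1 O, 1 S.
Implicit hydrogens by atom environment:
  3 × C: 3 H each → 9
  2 × C: 2 H each → 4
  2 × C: 1 H each → 2
  2 × C: no H
  1 × N: no H
  1 × N (charge +1): no H
  1 × O: no H
  1 × S: no H
  Total hydrogens = 15.
Net charge +1.
Molecular formula: C9H15N2OS+

C9H15N2OS+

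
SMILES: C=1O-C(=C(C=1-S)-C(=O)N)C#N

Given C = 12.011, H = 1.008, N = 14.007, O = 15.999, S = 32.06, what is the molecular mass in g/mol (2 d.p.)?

Molecular formula: C6H4N2O2S.
M = 6×12.011 + 4×1.008 + 2×14.007 + 2×15.999 + 1×32.06 = 168.17 g/mol.

168.17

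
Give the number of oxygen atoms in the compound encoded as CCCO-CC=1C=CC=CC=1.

1

The symbol for oxygen appears 1 time in the SMILES.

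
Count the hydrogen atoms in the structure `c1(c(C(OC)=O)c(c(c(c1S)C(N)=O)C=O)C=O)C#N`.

Hydrogens are implicit in SMILES; fill each atom to its normal valence:
  6 × C (aromatic): no H
  5 × O: no H
  3 × C: no H
  2 × C: 1 H each → 2
  1 × C: 3 H
  1 × N: 2 H
  1 × N: no H
  1 × S: 1 H
  Total hydrogens = 8.

8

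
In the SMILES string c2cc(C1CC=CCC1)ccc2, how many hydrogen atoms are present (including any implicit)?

Hydrogens are implicit in SMILES; fill each atom to its normal valence:
  5 × C (aromatic): 1 H each → 5
  3 × C: 2 H each → 6
  3 × C: 1 H each → 3
  1 × C (aromatic): no H
  Total hydrogens = 14.

14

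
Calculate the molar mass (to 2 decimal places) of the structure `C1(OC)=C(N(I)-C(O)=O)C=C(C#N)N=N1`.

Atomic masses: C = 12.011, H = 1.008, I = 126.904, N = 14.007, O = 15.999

320.05

Molecular formula: C7H5IN4O3.
M = 7×12.011 + 5×1.008 + 1×126.904 + 4×14.007 + 3×15.999 = 320.05 g/mol.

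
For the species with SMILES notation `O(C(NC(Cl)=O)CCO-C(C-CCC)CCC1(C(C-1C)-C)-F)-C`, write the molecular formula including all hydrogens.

C17H31ClFNO3

Heavy atoms from the SMILES: 17 C, 1 Cl, 1 F, 1 N, 3 O.
Implicit hydrogens by atom environment:
  7 × C: 2 H each → 14
  4 × C: 3 H each → 12
  4 × C: 1 H each → 4
  3 × O: no H
  2 × C: no H
  1 × Cl: no H
  1 × F: no H
  1 × N: 1 H
  Total hydrogens = 31.
Molecular formula: C17H31ClFNO3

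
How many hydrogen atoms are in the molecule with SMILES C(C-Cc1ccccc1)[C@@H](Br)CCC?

19

Hydrogens are implicit in SMILES; fill each atom to its normal valence:
  5 × C: 2 H each → 10
  5 × C (aromatic): 1 H each → 5
  1 × Br: no H
  1 × C: 3 H
  1 × C: 1 H
  1 × C (aromatic): no H
  Total hydrogens = 19.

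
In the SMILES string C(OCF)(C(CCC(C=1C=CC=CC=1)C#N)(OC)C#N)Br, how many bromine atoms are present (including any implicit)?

1

The symbol for bromine appears 1 time in the SMILES.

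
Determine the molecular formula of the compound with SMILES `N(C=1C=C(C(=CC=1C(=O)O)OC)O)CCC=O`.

Heavy atoms from the SMILES: 11 C, 1 N, 5 O.
Implicit hydrogens by atom environment:
  4 × C (aromatic): no H
  3 × O: no H
  2 × C: 2 H each → 4
  2 × C (aromatic): 1 H each → 2
  2 × O: 1 H each → 2
  1 × C: 3 H
  1 × C: 1 H
  1 × C: no H
  1 × N: 1 H
  Total hydrogens = 13.
Molecular formula: C11H13NO5

C11H13NO5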